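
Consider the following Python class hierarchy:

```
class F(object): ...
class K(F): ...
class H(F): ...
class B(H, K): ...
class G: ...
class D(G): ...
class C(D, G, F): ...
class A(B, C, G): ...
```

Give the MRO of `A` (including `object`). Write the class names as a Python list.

[A, B, H, K, C, D, G, F, object]

L[A] = A + merge(L[B], L[C], L[G], [B C G])
  take B:  [B H K F object] + [C D G F object] + [G object] + [B C G]
  take H:  [H K F object] + [C D G F object] + [G object] + [C G]
  take K:  [K F object] + [C D G F object] + [G object] + [C G]
  take C:  [F object] + [C D G F object] + [G object] + [C G]
  take D:  [F object] + [D G F object] + [G object] + [G]
  take G:  [F object] + [G F object] + [G object] + [G]
  take F:  [F object] + [F object] + [object]
  take object:  [object] + [object] + [object]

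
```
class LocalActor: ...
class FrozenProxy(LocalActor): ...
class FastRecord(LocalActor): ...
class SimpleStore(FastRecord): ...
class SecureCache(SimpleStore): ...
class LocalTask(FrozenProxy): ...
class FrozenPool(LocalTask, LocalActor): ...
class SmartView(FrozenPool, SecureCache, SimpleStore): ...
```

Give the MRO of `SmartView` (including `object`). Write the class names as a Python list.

[SmartView, FrozenPool, LocalTask, FrozenProxy, SecureCache, SimpleStore, FastRecord, LocalActor, object]

L[SmartView] = SmartView + merge(L[FrozenPool], L[SecureCache], L[SimpleStore], [FrozenPool SecureCache SimpleStore])
  take FrozenPool:  [FrozenPool LocalTask FrozenProxy LocalActor object] + [SecureCache SimpleStore FastRecord LocalActor object] + [SimpleStore FastRecord LocalActor object] + [FrozenPool SecureCache SimpleStore]
  take LocalTask:  [LocalTask FrozenProxy LocalActor object] + [SecureCache SimpleStore FastRecord LocalActor object] + [SimpleStore FastRecord LocalActor object] + [SecureCache SimpleStore]
  take FrozenProxy:  [FrozenProxy LocalActor object] + [SecureCache SimpleStore FastRecord LocalActor object] + [SimpleStore FastRecord LocalActor object] + [SecureCache SimpleStore]
  take SecureCache:  [LocalActor object] + [SecureCache SimpleStore FastRecord LocalActor object] + [SimpleStore FastRecord LocalActor object] + [SecureCache SimpleStore]
  take SimpleStore:  [LocalActor object] + [SimpleStore FastRecord LocalActor object] + [SimpleStore FastRecord LocalActor object] + [SimpleStore]
  take FastRecord:  [LocalActor object] + [FastRecord LocalActor object] + [FastRecord LocalActor object]
  take LocalActor:  [LocalActor object] + [LocalActor object] + [LocalActor object]
  take object:  [object] + [object] + [object]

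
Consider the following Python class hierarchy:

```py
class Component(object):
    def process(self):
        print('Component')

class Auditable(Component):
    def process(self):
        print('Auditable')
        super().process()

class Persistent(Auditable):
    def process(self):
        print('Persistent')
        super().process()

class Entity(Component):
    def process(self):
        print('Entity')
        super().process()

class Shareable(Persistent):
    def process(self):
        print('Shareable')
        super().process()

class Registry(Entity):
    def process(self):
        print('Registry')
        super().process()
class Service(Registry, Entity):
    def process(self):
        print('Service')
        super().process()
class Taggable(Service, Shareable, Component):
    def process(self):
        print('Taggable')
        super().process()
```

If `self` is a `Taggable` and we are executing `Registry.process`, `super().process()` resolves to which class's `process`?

Entity

L[Taggable] = Taggable + merge(L[Service], L[Shareable], L[Component], [Service Shareable Component])
  take Service:  [Service Registry Entity Component object] + [Shareable Persistent Auditable Component object] + [Component object] + [Service Shareable Component]
  take Registry:  [Registry Entity Component object] + [Shareable Persistent Auditable Component object] + [Component object] + [Shareable Component]
  take Entity:  [Entity Component object] + [Shareable Persistent Auditable Component object] + [Component object] + [Shareable Component]
  take Shareable:  [Component object] + [Shareable Persistent Auditable Component object] + [Component object] + [Shareable Component]
  take Persistent:  [Component object] + [Persistent Auditable Component object] + [Component object] + [Component]
  take Auditable:  [Component object] + [Auditable Component object] + [Component object] + [Component]
  take Component:  [Component object] + [Component object] + [Component object] + [Component]
  take object:  [object] + [object] + [object]
MRO: Taggable Service Registry Entity Shareable Persistent Auditable Component object
super() in Registry.process on a Taggable instance goes to the class after Registry in Taggable's MRO: Entity.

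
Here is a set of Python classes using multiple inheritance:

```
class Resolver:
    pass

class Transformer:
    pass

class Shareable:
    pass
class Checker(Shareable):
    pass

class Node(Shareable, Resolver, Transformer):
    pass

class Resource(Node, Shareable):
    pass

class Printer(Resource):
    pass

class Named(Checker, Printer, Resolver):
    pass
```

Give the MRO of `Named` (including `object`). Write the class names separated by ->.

L[Named] = Named + merge(L[Checker], L[Printer], L[Resolver], [Checker Printer Resolver])
  take Checker:  [Checker Shareable object] + [Printer Resource Node Shareable Resolver Transformer object] + [Resolver object] + [Checker Printer Resolver]
  take Printer:  [Shareable object] + [Printer Resource Node Shareable Resolver Transformer object] + [Resolver object] + [Printer Resolver]
  take Resource:  [Shareable object] + [Resource Node Shareable Resolver Transformer object] + [Resolver object] + [Resolver]
  take Node:  [Shareable object] + [Node Shareable Resolver Transformer object] + [Resolver object] + [Resolver]
  take Shareable:  [Shareable object] + [Shareable Resolver Transformer object] + [Resolver object] + [Resolver]
  take Resolver:  [object] + [Resolver Transformer object] + [Resolver object] + [Resolver]
  take Transformer:  [object] + [Transformer object] + [object]
  take object:  [object] + [object] + [object]

Named -> Checker -> Printer -> Resource -> Node -> Shareable -> Resolver -> Transformer -> object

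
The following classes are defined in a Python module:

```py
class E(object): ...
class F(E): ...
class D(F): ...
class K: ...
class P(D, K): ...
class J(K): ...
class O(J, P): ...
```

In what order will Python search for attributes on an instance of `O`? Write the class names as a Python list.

L[O] = O + merge(L[J], L[P], [J P])
  take J:  [J K object] + [P D F E K object] + [J P]
  take P:  [K object] + [P D F E K object] + [P]
  take D:  [K object] + [D F E K object]
  take F:  [K object] + [F E K object]
  take E:  [K object] + [E K object]
  take K:  [K object] + [K object]
  take object:  [object] + [object]

[O, J, P, D, F, E, K, object]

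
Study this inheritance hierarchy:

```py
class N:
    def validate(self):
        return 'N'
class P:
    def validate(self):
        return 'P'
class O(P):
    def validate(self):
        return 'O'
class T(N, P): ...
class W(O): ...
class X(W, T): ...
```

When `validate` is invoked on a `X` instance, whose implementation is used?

L[X] = X + merge(L[W], L[T], [W T])
  take W:  [W O P object] + [T N P object] + [W T]
  take O:  [O P object] + [T N P object] + [T]
  take T:  [P object] + [T N P object] + [T]
  take N:  [P object] + [N P object]
  take P:  [P object] + [P object]
  take object:  [object] + [object]
MRO: X W O T N P object
validate is defined in: N, O, P. First along the MRO is O.

O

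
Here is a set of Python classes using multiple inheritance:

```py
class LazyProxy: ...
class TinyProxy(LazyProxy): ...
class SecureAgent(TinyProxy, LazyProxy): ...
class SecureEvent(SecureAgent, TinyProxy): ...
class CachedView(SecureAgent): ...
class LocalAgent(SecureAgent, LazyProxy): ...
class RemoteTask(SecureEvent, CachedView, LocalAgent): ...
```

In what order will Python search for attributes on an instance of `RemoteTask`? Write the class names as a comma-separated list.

L[RemoteTask] = RemoteTask + merge(L[SecureEvent], L[CachedView], L[LocalAgent], [SecureEvent CachedView LocalAgent])
  take SecureEvent:  [SecureEvent SecureAgent TinyProxy LazyProxy object] + [CachedView SecureAgent TinyProxy LazyProxy object] + [LocalAgent SecureAgent TinyProxy LazyProxy object] + [SecureEvent CachedView LocalAgent]
  take CachedView:  [SecureAgent TinyProxy LazyProxy object] + [CachedView SecureAgent TinyProxy LazyProxy object] + [LocalAgent SecureAgent TinyProxy LazyProxy object] + [CachedView LocalAgent]
  take LocalAgent:  [SecureAgent TinyProxy LazyProxy object] + [SecureAgent TinyProxy LazyProxy object] + [LocalAgent SecureAgent TinyProxy LazyProxy object] + [LocalAgent]
  take SecureAgent:  [SecureAgent TinyProxy LazyProxy object] + [SecureAgent TinyProxy LazyProxy object] + [SecureAgent TinyProxy LazyProxy object]
  take TinyProxy:  [TinyProxy LazyProxy object] + [TinyProxy LazyProxy object] + [TinyProxy LazyProxy object]
  take LazyProxy:  [LazyProxy object] + [LazyProxy object] + [LazyProxy object]
  take object:  [object] + [object] + [object]

RemoteTask, SecureEvent, CachedView, LocalAgent, SecureAgent, TinyProxy, LazyProxy, object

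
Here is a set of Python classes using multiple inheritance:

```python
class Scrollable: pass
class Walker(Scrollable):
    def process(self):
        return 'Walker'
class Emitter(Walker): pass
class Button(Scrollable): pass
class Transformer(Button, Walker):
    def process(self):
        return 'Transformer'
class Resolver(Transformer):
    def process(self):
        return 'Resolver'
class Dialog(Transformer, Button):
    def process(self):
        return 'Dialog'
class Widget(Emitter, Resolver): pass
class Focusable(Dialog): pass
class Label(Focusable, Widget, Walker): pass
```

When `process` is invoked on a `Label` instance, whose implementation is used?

Dialog

L[Label] = Label + merge(L[Focusable], L[Widget], L[Walker], [Focusable Widget Walker])
  take Focusable:  [Focusable Dialog Transformer Button Walker Scrollable object] + [Widget Emitter Resolver Transformer Button Walker Scrollable object] + [Walker Scrollable object] + [Focusable Widget Walker]
  take Dialog:  [Dialog Transformer Button Walker Scrollable object] + [Widget Emitter Resolver Transformer Button Walker Scrollable object] + [Walker Scrollable object] + [Widget Walker]
  take Widget:  [Transformer Button Walker Scrollable object] + [Widget Emitter Resolver Transformer Button Walker Scrollable object] + [Walker Scrollable object] + [Widget Walker]
  take Emitter:  [Transformer Button Walker Scrollable object] + [Emitter Resolver Transformer Button Walker Scrollable object] + [Walker Scrollable object] + [Walker]
  take Resolver:  [Transformer Button Walker Scrollable object] + [Resolver Transformer Button Walker Scrollable object] + [Walker Scrollable object] + [Walker]
  take Transformer:  [Transformer Button Walker Scrollable object] + [Transformer Button Walker Scrollable object] + [Walker Scrollable object] + [Walker]
  take Button:  [Button Walker Scrollable object] + [Button Walker Scrollable object] + [Walker Scrollable object] + [Walker]
  take Walker:  [Walker Scrollable object] + [Walker Scrollable object] + [Walker Scrollable object] + [Walker]
  take Scrollable:  [Scrollable object] + [Scrollable object] + [Scrollable object]
  take object:  [object] + [object] + [object]
MRO: Label Focusable Dialog Widget Emitter Resolver Transformer Button Walker Scrollable object
process is defined in: Dialog, Resolver, Transformer, Walker. First along the MRO is Dialog.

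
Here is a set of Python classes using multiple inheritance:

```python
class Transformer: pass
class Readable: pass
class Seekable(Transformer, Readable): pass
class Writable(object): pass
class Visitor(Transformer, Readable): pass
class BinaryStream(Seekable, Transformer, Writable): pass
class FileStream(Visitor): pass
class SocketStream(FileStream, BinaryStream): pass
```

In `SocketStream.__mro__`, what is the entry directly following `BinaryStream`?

L[SocketStream] = SocketStream + merge(L[FileStream], L[BinaryStream], [FileStream BinaryStream])
  take FileStream:  [FileStream Visitor Transformer Readable object] + [BinaryStream Seekable Transformer Readable Writable object] + [FileStream BinaryStream]
  take Visitor:  [Visitor Transformer Readable object] + [BinaryStream Seekable Transformer Readable Writable object] + [BinaryStream]
  take BinaryStream:  [Transformer Readable object] + [BinaryStream Seekable Transformer Readable Writable object] + [BinaryStream]
  take Seekable:  [Transformer Readable object] + [Seekable Transformer Readable Writable object]
  take Transformer:  [Transformer Readable object] + [Transformer Readable Writable object]
  take Readable:  [Readable object] + [Readable Writable object]
  take Writable:  [object] + [Writable object]
  take object:  [object] + [object]
MRO: SocketStream FileStream Visitor BinaryStream Seekable Transformer Readable Writable object
BinaryStream is at position 3; next is Seekable.

Seekable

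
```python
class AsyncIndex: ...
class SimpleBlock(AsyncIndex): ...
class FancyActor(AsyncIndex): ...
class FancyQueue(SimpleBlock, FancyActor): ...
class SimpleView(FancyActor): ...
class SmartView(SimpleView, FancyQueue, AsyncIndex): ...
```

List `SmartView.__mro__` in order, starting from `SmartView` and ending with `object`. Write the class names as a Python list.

[SmartView, SimpleView, FancyQueue, SimpleBlock, FancyActor, AsyncIndex, object]

L[SmartView] = SmartView + merge(L[SimpleView], L[FancyQueue], L[AsyncIndex], [SimpleView FancyQueue AsyncIndex])
  take SimpleView:  [SimpleView FancyActor AsyncIndex object] + [FancyQueue SimpleBlock FancyActor AsyncIndex object] + [AsyncIndex object] + [SimpleView FancyQueue AsyncIndex]
  take FancyQueue:  [FancyActor AsyncIndex object] + [FancyQueue SimpleBlock FancyActor AsyncIndex object] + [AsyncIndex object] + [FancyQueue AsyncIndex]
  take SimpleBlock:  [FancyActor AsyncIndex object] + [SimpleBlock FancyActor AsyncIndex object] + [AsyncIndex object] + [AsyncIndex]
  take FancyActor:  [FancyActor AsyncIndex object] + [FancyActor AsyncIndex object] + [AsyncIndex object] + [AsyncIndex]
  take AsyncIndex:  [AsyncIndex object] + [AsyncIndex object] + [AsyncIndex object] + [AsyncIndex]
  take object:  [object] + [object] + [object]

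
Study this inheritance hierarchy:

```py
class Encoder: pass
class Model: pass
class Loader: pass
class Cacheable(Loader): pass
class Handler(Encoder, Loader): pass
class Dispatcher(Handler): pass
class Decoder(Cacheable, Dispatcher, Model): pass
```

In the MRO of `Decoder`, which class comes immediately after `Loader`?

L[Decoder] = Decoder + merge(L[Cacheable], L[Dispatcher], L[Model], [Cacheable Dispatcher Model])
  take Cacheable:  [Cacheable Loader object] + [Dispatcher Handler Encoder Loader object] + [Model object] + [Cacheable Dispatcher Model]
  take Dispatcher:  [Loader object] + [Dispatcher Handler Encoder Loader object] + [Model object] + [Dispatcher Model]
  take Handler:  [Loader object] + [Handler Encoder Loader object] + [Model object] + [Model]
  take Encoder:  [Loader object] + [Encoder Loader object] + [Model object] + [Model]
  take Loader:  [Loader object] + [Loader object] + [Model object] + [Model]
  take Model:  [object] + [object] + [Model object] + [Model]
  take object:  [object] + [object] + [object]
MRO: Decoder Cacheable Dispatcher Handler Encoder Loader Model object
Loader is at position 5; next is Model.

Model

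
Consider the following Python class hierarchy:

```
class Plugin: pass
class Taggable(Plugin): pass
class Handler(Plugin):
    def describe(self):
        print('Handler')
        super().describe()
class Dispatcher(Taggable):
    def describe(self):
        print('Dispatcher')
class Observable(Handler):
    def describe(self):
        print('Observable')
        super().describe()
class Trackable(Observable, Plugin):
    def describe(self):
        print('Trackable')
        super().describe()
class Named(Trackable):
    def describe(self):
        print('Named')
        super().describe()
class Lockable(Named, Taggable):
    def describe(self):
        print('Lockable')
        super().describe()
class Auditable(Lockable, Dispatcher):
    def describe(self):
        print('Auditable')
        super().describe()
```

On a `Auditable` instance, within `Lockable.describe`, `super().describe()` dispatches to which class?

Named

L[Auditable] = Auditable + merge(L[Lockable], L[Dispatcher], [Lockable Dispatcher])
  take Lockable:  [Lockable Named Trackable Observable Handler Taggable Plugin object] + [Dispatcher Taggable Plugin object] + [Lockable Dispatcher]
  take Named:  [Named Trackable Observable Handler Taggable Plugin object] + [Dispatcher Taggable Plugin object] + [Dispatcher]
  take Trackable:  [Trackable Observable Handler Taggable Plugin object] + [Dispatcher Taggable Plugin object] + [Dispatcher]
  take Observable:  [Observable Handler Taggable Plugin object] + [Dispatcher Taggable Plugin object] + [Dispatcher]
  take Handler:  [Handler Taggable Plugin object] + [Dispatcher Taggable Plugin object] + [Dispatcher]
  take Dispatcher:  [Taggable Plugin object] + [Dispatcher Taggable Plugin object] + [Dispatcher]
  take Taggable:  [Taggable Plugin object] + [Taggable Plugin object]
  take Plugin:  [Plugin object] + [Plugin object]
  take object:  [object] + [object]
MRO: Auditable Lockable Named Trackable Observable Handler Dispatcher Taggable Plugin object
super() in Lockable.describe on a Auditable instance goes to the class after Lockable in Auditable's MRO: Named.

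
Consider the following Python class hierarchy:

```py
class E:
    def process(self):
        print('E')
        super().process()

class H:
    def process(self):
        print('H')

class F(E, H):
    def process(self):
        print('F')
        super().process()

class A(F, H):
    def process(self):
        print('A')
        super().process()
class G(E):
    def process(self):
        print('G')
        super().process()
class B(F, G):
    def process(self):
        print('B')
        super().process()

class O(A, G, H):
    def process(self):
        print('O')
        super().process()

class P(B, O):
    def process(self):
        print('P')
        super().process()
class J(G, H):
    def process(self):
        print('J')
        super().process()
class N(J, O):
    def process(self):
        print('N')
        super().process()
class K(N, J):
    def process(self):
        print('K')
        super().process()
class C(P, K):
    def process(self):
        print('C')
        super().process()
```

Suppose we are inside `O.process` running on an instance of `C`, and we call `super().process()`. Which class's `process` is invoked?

L[C] = C + merge(L[P], L[K], [P K])
  take P:  [P B O A F G E H object] + [K N J O A F G E H object] + [P K]
  take B:  [B O A F G E H object] + [K N J O A F G E H object] + [K]
  take K:  [O A F G E H object] + [K N J O A F G E H object] + [K]
  take N:  [O A F G E H object] + [N J O A F G E H object]
  take J:  [O A F G E H object] + [J O A F G E H object]
  take O:  [O A F G E H object] + [O A F G E H object]
  take A:  [A F G E H object] + [A F G E H object]
  take F:  [F G E H object] + [F G E H object]
  take G:  [G E H object] + [G E H object]
  take E:  [E H object] + [E H object]
  take H:  [H object] + [H object]
  take object:  [object] + [object]
MRO: C P B K N J O A F G E H object
super() in O.process on a C instance goes to the class after O in C's MRO: A.

A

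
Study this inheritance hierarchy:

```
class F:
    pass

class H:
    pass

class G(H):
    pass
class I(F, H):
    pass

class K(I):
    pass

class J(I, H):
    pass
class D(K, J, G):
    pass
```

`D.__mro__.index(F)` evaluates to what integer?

L[D] = D + merge(L[K], L[J], L[G], [K J G])
  take K:  [K I F H object] + [J I F H object] + [G H object] + [K J G]
  take J:  [I F H object] + [J I F H object] + [G H object] + [J G]
  take I:  [I F H object] + [I F H object] + [G H object] + [G]
  take F:  [F H object] + [F H object] + [G H object] + [G]
  take G:  [H object] + [H object] + [G H object] + [G]
  take H:  [H object] + [H object] + [H object]
  take object:  [object] + [object] + [object]
MRO: D K J I F G H object
F sits at index 4.

4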